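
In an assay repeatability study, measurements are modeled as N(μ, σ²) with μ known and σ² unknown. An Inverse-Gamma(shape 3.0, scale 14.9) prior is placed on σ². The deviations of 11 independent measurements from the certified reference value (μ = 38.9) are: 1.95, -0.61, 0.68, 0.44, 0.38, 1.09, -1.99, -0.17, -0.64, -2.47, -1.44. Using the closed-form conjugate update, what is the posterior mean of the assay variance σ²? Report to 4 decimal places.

With known mean μ and an Inverse-Gamma(α, β) prior on σ², the Normal likelihood is conjugate: posterior is Inv-Gamma(α + n/2, β + Σ(xᵢ−μ)²/2).
Σ(xᵢ−μ)² = (1.95)² + (-0.61)² + (0.68)² + (0.44)² + (0.38)² + (1.09)² + (-1.99)² + (-0.17)² + (-0.64)² + (-2.47)² + (-1.44)² = 18.7362.
Posterior: Inv-Gamma(3.0 + 11/2, 14.9 + 18.7362/2) = Inv-Gamma(8.50, 24.26810).
E[σ²|data] = β/(α−1) = 24.26810/7.50 = 3.2357.

3.2357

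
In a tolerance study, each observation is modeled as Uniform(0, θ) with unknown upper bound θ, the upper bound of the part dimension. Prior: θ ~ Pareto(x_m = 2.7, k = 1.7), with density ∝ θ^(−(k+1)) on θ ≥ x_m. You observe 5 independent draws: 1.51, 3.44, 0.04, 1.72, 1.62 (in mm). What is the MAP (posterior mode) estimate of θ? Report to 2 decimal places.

3.44

A Pareto(scale x_m, shape k) prior on the upper bound θ of Uniform(0, θ) is conjugate: posterior is Pareto(max(x_m, max xᵢ), k + n).
Sample maximum = 3.44; prior scale x_m = 2.7 → posterior scale = max = 3.44.
Posterior shape = 1.7 + 5 = 6.7.
The Pareto density is decreasing on [x_m, ∞), so the mode is x_m = 3.44.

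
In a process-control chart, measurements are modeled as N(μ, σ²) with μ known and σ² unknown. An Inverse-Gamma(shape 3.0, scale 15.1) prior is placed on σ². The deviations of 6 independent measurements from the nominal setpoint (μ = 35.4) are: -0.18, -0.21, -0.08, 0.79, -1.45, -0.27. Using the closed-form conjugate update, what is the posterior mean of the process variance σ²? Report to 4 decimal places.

With known mean μ and an Inverse-Gamma(α, β) prior on σ², the Normal likelihood is conjugate: posterior is Inv-Gamma(α + n/2, β + Σ(xᵢ−μ)²/2).
Σ(xᵢ−μ)² = (-0.18)² + (-0.21)² + (-0.08)² + (0.79)² + (-1.45)² + (-0.27)² = 2.8824.
Posterior: Inv-Gamma(3.0 + 6/2, 15.1 + 2.8824/2) = Inv-Gamma(6.00, 16.54120).
E[σ²|data] = β/(α−1) = 16.54120/5.00 = 3.3082.

3.3082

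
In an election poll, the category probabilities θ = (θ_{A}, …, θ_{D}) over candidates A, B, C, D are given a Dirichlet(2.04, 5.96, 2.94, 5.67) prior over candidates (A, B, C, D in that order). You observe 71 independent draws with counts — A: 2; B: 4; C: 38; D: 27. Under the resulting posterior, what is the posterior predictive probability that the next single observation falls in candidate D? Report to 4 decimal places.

0.3729

The Dirichlet prior is conjugate to the Multinomial likelihood: each posterior αⱼ = prior αⱼ + observed count nⱼ.
Posterior concentration: (4.04, 9.96, 40.94, 32.67), total = 87.61.
P(next = D | data) = α_{D}/Σα = 0.3729.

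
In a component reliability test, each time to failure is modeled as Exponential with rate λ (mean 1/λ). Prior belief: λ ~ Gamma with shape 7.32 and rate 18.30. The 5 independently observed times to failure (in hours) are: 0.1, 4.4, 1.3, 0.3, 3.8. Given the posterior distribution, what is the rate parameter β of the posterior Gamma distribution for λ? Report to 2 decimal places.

With a Gamma(shape α, rate β) prior on the exponential rate λ, the posterior after n observations with total T = Σxᵢ is Gamma(α+n, β+T).
Sum of observations T = 9.9 hours; n = 5.
Posterior: Gamma(7.32+5, 18.30+9.9) = Gamma(12.32, 28.20).
Posterior β = 28.20.

28.20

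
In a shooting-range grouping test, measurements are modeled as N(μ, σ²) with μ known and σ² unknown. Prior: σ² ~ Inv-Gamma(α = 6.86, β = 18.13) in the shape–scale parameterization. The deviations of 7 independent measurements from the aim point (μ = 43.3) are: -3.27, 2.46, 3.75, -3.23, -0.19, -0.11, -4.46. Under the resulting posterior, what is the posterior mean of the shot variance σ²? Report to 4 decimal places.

With known mean μ and an Inverse-Gamma(α, β) prior on σ², the Normal likelihood is conjugate: posterior is Inv-Gamma(α + n/2, β + Σ(xᵢ−μ)²/2).
Σ(xᵢ−μ)² = (-3.27)² + (2.46)² + (3.75)² + (-3.23)² + (-0.19)² + (-0.11)² + (-4.46)² = 61.1797.
Posterior: Inv-Gamma(6.86 + 7/2, 18.13 + 61.1797/2) = Inv-Gamma(10.36, 48.71985).
E[σ²|data] = β/(α−1) = 48.71985/9.36 = 5.2051.

5.2051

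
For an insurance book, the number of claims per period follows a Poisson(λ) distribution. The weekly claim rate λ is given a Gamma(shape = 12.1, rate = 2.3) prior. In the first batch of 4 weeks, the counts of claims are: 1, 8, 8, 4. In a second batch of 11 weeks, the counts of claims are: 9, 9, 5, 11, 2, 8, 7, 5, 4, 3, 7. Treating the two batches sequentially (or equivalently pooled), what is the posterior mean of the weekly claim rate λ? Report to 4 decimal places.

5.9595

With a Gamma(shape α, rate β) prior, the Poisson likelihood is conjugate: the posterior is Gamma(α + ΣXᵢ, β + n).
Batch 1: sum of counts S = 21 over n = 4 weeks.
After batch 1: Gamma(α+S, β+n) = Gamma(12.1+21, 2.3+4) = Gamma(33.1, 6.3).
Batch 2: sum of counts S = 70 over n = 11 weeks.
After batch 2: Gamma(α+S, β+n) = Gamma(33.1+70, 6.3+11) = Gamma(103.1, 17.3).
Posterior mean = α/β = 103.1/17.3 = 5.9595.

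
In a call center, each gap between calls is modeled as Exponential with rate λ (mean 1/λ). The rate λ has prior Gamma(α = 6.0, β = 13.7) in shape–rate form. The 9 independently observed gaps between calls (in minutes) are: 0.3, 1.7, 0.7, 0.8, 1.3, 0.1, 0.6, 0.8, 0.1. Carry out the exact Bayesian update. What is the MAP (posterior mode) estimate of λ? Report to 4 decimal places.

With a Gamma(shape α, rate β) prior on the exponential rate λ, the posterior after n observations with total T = Σxᵢ is Gamma(α+n, β+T).
Sum of observations T = 6.4 minutes; n = 9.
Posterior: Gamma(6.0+9, 13.7+6.4) = Gamma(15.0, 20.1).
Mode = (α−1)/β = 0.6965.

0.6965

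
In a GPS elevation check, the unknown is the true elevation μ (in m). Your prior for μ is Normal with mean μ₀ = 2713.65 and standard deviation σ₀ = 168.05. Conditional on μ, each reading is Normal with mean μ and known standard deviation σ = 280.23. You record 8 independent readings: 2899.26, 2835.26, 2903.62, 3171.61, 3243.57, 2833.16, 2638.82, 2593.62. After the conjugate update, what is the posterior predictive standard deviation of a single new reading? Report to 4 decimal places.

For Normal data with known variance σ², a Normal(μ₀, σ₀²) prior on μ is conjugate. Posterior precision = 1/σ₀² + n/σ²; posterior mean is the precision-weighted average of μ₀ and x̄.
σ₀² = 168.05² = 28240.8025, σ² = 280.23² = 78528.8529; σ² + n·σ₀² = 78528.8529 + 8·28240.8025 = 304455.2729.
Posterior precision = 1/σ₀² + n/σ² = 1/28240.8025 + 8/78528.8529 = (σ² + n·σ₀²)/(σ₀²σ²) = 304455.2729/(28240.8025·78528.8529); posterior variance σₙ² = σ₀²σ²/(σ² + n·σ₀²) = 28240.8025·78528.8529/304455.2729 = 7284.215524.
Predictive variance for one new observation = σₙ² + σ² = 28240.8025·78528.8529/304455.2729 + 78528.8529 = σ²·(σ₀² + 304455.2729)/304455.2729 = 78528.8529·332696.0754/304455.2729 = 85813.068424; SD = √(78528.8529·332696.0754/304455.2729) = 292.9387.

292.9387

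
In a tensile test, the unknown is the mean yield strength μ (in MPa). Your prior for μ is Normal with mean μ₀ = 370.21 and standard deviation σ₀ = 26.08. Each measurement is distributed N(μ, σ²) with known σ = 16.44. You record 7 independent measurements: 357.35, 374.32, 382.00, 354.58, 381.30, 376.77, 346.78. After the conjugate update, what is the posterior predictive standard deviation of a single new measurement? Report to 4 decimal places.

For Normal data with known variance σ², a Normal(μ₀, σ₀²) prior on μ is conjugate. Posterior precision = 1/σ₀² + n/σ²; posterior mean is the precision-weighted average of μ₀ and x̄.
σ₀² = 26.08² = 680.1664, σ² = 16.44² = 270.2736; σ² + n·σ₀² = 270.2736 + 7·680.1664 = 5031.4384.
Posterior precision = 1/σ₀² + n/σ² = 1/680.1664 + 7/270.2736 = (σ² + n·σ₀²)/(σ₀²σ²) = 5031.4384/(680.1664·270.2736); posterior variance σₙ² = σ₀²σ²/(σ² + n·σ₀²) = 680.1664·270.2736/5031.4384 = 36.536475.
Predictive variance for one new observation = σₙ² + σ² = 680.1664·270.2736/5031.4384 + 270.2736 = σ²·(σ₀² + 5031.4384)/5031.4384 = 270.2736·5711.6048/5031.4384 = 306.810075; SD = √(270.2736·5711.6048/5031.4384) = 17.5160.

17.5160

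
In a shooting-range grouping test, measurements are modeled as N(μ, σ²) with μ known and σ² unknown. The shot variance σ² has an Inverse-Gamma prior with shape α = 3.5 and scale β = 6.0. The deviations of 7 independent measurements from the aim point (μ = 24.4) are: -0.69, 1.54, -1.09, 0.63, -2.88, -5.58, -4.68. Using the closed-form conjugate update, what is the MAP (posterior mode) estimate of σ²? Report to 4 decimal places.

4.8604

With known mean μ and an Inverse-Gamma(α, β) prior on σ², the Normal likelihood is conjugate: posterior is Inv-Gamma(α + n/2, β + Σ(xᵢ−μ)²/2).
Σ(xᵢ−μ)² = (-0.69)² + (1.54)² + (-1.09)² + (0.63)² + (-2.88)² + (-5.58)² + (-4.68)² = 65.7659.
Posterior: Inv-Gamma(3.5 + 7/2, 6.0 + 65.7659/2) = Inv-Gamma(7.00, 38.88295).
Mode = β/(α+1) = 38.88295/8.00 = 4.8604.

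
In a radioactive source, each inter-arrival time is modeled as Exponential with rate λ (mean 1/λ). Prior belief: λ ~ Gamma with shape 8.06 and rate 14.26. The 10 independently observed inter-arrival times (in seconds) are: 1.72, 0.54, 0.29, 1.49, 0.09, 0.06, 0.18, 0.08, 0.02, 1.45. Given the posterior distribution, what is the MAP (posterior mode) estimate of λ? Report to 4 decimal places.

With a Gamma(shape α, rate β) prior on the exponential rate λ, the posterior after n observations with total T = Σxᵢ is Gamma(α+n, β+T).
Sum of observations T = 5.92 seconds; n = 10.
Posterior: Gamma(8.06+10, 14.26+5.92) = Gamma(18.06, 20.18).
Mode = (α−1)/β = 0.8454.

0.8454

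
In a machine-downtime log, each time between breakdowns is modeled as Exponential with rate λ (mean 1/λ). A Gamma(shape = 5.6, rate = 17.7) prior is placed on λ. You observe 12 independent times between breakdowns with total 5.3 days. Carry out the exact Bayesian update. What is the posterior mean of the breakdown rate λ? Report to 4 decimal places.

With a Gamma(shape α, rate β) prior on the exponential rate λ, the posterior after n observations with total T = Σxᵢ is Gamma(α+n, β+T).
Posterior: Gamma(5.6+12, 17.7+5.3) = Gamma(17.6, 23.0).
Posterior mean of λ = α/β = 17.6/23.0 = 0.7652.

0.7652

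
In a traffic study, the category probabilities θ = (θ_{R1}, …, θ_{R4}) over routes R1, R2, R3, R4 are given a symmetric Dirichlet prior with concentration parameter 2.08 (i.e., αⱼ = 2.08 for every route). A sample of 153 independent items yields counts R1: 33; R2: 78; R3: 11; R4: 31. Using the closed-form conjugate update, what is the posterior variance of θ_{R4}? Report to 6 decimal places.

The Dirichlet prior is conjugate to the Multinomial likelihood: each posterior αⱼ = prior αⱼ + observed count nⱼ.
Posterior concentration: (35.08, 80.08, 13.08, 33.08), total = 161.32.
Var[θ_j] = α_j(Σα−α_j)/((Σα)²(Σα+1)) = 33.08·128.24/(161.32²·162.32) = 0.001004.

0.001004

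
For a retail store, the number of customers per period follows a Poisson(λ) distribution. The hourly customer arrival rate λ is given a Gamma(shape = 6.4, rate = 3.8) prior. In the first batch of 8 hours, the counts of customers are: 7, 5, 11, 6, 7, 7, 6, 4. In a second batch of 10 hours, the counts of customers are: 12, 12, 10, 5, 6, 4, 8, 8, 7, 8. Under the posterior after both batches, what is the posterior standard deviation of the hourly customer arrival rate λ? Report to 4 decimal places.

0.5416

With a Gamma(shape α, rate β) prior, the Poisson likelihood is conjugate: the posterior is Gamma(α + ΣXᵢ, β + n).
Batch 1: sum of counts S = 53 over n = 8 hours.
After batch 1: Gamma(α+S, β+n) = Gamma(6.4+53, 3.8+8) = Gamma(59.4, 11.8).
Batch 2: sum of counts S = 80 over n = 10 hours.
After batch 2: Gamma(α+S, β+n) = Gamma(59.4+80, 11.8+10) = Gamma(139.4, 21.8).
SD = √α/β = √139.4/21.8 = 0.5416.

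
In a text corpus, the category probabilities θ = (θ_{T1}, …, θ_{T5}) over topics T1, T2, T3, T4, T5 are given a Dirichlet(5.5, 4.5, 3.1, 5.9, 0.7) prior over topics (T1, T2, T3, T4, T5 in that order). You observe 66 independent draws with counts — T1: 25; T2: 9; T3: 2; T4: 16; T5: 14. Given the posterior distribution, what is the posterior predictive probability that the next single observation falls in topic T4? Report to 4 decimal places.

0.2555

The Dirichlet prior is conjugate to the Multinomial likelihood: each posterior αⱼ = prior αⱼ + observed count nⱼ.
Posterior concentration: (30.5, 13.5, 5.1, 21.9, 14.7), total = 85.7.
P(next = T4 | data) = α_{T4}/Σα = 0.2555.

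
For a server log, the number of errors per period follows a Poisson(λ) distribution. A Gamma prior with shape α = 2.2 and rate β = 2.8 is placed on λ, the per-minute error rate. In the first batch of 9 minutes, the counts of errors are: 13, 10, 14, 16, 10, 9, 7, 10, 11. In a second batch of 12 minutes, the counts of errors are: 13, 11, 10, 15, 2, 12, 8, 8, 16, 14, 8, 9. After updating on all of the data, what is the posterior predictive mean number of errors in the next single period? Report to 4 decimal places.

With a Gamma(shape α, rate β) prior, the Poisson likelihood is conjugate: the posterior is Gamma(α + ΣXᵢ, β + n).
Batch 1: sum of counts S = 100 over n = 9 minutes.
After batch 1: Gamma(α+S, β+n) = Gamma(2.2+100, 2.8+9) = Gamma(102.2, 11.8).
Batch 2: sum of counts S = 126 over n = 12 minutes.
After batch 2: Gamma(α+S, β+n) = Gamma(102.2+126, 11.8+12) = Gamma(228.2, 23.8).
The predictive distribution for one future period is NegBinom with mean α/β = 9.5882.

9.5882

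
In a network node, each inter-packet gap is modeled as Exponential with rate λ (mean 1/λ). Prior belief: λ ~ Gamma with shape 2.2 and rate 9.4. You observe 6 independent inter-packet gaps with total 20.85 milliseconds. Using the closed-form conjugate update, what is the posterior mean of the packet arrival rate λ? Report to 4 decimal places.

0.2711

With a Gamma(shape α, rate β) prior on the exponential rate λ, the posterior after n observations with total T = Σxᵢ is Gamma(α+n, β+T).
Posterior: Gamma(2.2+6, 9.4+20.85) = Gamma(8.2, 30.25).
Posterior mean of λ = α/β = 8.2/30.25 = 0.2711.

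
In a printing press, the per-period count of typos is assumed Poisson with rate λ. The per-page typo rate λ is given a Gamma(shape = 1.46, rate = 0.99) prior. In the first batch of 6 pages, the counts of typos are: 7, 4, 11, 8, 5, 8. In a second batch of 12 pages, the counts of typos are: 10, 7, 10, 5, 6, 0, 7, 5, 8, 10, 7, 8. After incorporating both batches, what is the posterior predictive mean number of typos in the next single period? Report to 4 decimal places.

6.7120

With a Gamma(shape α, rate β) prior, the Poisson likelihood is conjugate: the posterior is Gamma(α + ΣXᵢ, β + n).
Batch 1: sum of counts S = 43 over n = 6 pages.
After batch 1: Gamma(α+S, β+n) = Gamma(1.46+43, 0.99+6) = Gamma(44.46, 6.99).
Batch 2: sum of counts S = 83 over n = 12 pages.
After batch 2: Gamma(α+S, β+n) = Gamma(44.46+83, 6.99+12) = Gamma(127.46, 18.99).
The predictive distribution for one future period is NegBinom with mean α/β = 6.7120.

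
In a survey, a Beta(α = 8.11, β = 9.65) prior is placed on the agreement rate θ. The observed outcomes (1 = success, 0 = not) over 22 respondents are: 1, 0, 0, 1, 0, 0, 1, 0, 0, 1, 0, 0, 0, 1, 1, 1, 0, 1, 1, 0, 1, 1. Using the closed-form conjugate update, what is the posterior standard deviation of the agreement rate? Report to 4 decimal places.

0.0783

The Beta prior is conjugate to a Binomial/Bernoulli likelihood; the update adds successes to α and failures to β.
Posterior: Beta(α+k, β+n−k) = Beta(8.11+11, 9.65+11) = Beta(19.11, 20.65).
Var = αβ/((α+β)²(α+β+1)) = 19.11·20.65/(39.76²·40.76) = 0.00612426; SD = √0.00612426 = 0.0783.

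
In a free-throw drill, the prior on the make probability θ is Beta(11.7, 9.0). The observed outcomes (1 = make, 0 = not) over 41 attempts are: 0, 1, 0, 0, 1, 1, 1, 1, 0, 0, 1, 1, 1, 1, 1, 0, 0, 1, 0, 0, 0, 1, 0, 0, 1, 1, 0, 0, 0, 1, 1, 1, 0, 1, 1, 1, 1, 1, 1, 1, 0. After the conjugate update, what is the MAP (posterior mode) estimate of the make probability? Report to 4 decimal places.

The Beta prior is conjugate to a Binomial/Bernoulli likelihood; the update adds successes to α and failures to β.
Posterior: Beta(α+k, β+n−k) = Beta(11.7+24, 9.0+17) = Beta(35.7, 26.0).
Mode of Beta(a,b) for a,b>1 is (a−1)/(a+b−2) = 34.7/59.7 = 0.5812.

0.5812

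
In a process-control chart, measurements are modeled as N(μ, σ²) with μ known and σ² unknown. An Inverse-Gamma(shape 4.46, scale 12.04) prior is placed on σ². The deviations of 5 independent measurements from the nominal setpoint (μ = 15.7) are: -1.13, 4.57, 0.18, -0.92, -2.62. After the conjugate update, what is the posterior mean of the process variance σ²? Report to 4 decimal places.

4.5289

With known mean μ and an Inverse-Gamma(α, β) prior on σ², the Normal likelihood is conjugate: posterior is Inv-Gamma(α + n/2, β + Σ(xᵢ−μ)²/2).
Σ(xᵢ−μ)² = (-1.13)² + (4.57)² + (0.18)² + (-0.92)² + (-2.62)² = 29.9050.
Posterior: Inv-Gamma(4.46 + 5/2, 12.04 + 29.9050/2) = Inv-Gamma(6.96, 26.99250).
E[σ²|data] = β/(α−1) = 26.99250/5.96 = 4.5289.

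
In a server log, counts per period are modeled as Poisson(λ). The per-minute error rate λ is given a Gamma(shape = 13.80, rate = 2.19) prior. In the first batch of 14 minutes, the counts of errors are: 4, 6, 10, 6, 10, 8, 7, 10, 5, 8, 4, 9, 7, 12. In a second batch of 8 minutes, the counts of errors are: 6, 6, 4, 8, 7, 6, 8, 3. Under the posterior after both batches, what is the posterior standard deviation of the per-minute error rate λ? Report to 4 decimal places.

With a Gamma(shape α, rate β) prior, the Poisson likelihood is conjugate: the posterior is Gamma(α + ΣXᵢ, β + n).
Batch 1: sum of counts S = 106 over n = 14 minutes.
After batch 1: Gamma(α+S, β+n) = Gamma(13.80+106, 2.19+14) = Gamma(119.80, 16.19).
Batch 2: sum of counts S = 48 over n = 8 minutes.
After batch 2: Gamma(α+S, β+n) = Gamma(119.80+48, 16.19+8) = Gamma(167.80, 24.19).
SD = √α/β = √167.80/24.19 = 0.5355.

0.5355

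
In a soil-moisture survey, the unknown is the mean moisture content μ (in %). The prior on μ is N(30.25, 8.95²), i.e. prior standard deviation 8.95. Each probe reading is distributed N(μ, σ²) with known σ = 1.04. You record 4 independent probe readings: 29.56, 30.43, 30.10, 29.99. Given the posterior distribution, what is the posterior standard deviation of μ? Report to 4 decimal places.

For Normal data with known variance σ², a Normal(μ₀, σ₀²) prior on μ is conjugate. Posterior precision = 1/σ₀² + n/σ²; posterior mean is the precision-weighted average of μ₀ and x̄.
σ₀² = 8.95² = 80.1025, σ² = 1.04² = 1.0816; σ² + n·σ₀² = 1.0816 + 4·80.1025 = 321.4916.
Posterior precision = 1/σ₀² + n/σ² = 1/80.1025 + 4/1.0816 = (σ² + n·σ₀²)/(σ₀²σ²) = 321.4916/(80.1025·1.0816); posterior variance σₙ² = σ₀²σ²/(σ² + n·σ₀²) = 80.1025·1.0816/321.4916 = 0.269490.
Posterior SD = √σₙ² = √(80.1025·1.0816/321.4916) = 0.5191.

0.5191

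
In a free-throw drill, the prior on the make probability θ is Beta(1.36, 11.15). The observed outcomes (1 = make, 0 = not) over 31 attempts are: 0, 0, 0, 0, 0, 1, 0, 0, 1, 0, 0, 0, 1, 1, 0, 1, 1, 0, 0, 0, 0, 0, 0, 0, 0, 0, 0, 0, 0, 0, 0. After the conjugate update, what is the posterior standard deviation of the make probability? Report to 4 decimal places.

The Beta prior is conjugate to a Binomial/Bernoulli likelihood; the update adds successes to α and failures to β.
Posterior: Beta(α+k, β+n−k) = Beta(1.36+6, 11.15+25) = Beta(7.36, 36.15).
Var = αβ/((α+β)²(α+β+1)) = 7.36·36.15/(43.51²·44.51) = 0.00315755; SD = √0.00315755 = 0.0562.

0.0562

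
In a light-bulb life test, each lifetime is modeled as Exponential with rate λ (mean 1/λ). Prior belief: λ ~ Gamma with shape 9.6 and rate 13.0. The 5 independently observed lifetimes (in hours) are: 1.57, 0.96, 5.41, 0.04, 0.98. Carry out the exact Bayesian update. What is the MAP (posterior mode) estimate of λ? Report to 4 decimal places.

With a Gamma(shape α, rate β) prior on the exponential rate λ, the posterior after n observations with total T = Σxᵢ is Gamma(α+n, β+T).
Sum of observations T = 8.96 hours; n = 5.
Posterior: Gamma(9.6+5, 13.0+8.96) = Gamma(14.6, 21.96).
Mode = (α−1)/β = 0.6193.

0.6193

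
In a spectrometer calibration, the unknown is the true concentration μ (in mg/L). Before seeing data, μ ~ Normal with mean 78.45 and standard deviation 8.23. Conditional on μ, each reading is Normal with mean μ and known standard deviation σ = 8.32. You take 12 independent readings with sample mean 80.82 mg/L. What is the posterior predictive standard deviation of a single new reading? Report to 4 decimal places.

For Normal data with known variance σ², a Normal(μ₀, σ₀²) prior on μ is conjugate. Posterior precision = 1/σ₀² + n/σ²; posterior mean is the precision-weighted average of μ₀ and x̄.
σ₀² = 8.23² = 67.7329, σ² = 8.32² = 69.2224; σ² + n·σ₀² = 69.2224 + 12·67.7329 = 882.0172.
Posterior precision = 1/σ₀² + n/σ² = 1/67.7329 + 12/69.2224 = (σ² + n·σ₀²)/(σ₀²σ²) = 882.0172/(67.7329·69.2224); posterior variance σₙ² = σ₀²σ²/(σ² + n·σ₀²) = 67.7329·69.2224/882.0172 = 5.315808.
Predictive variance for one new observation = σₙ² + σ² = 67.7329·69.2224/882.0172 + 69.2224 = σ²·(σ₀² + 882.0172)/882.0172 = 69.2224·949.7501/882.0172 = 74.538208; SD = √(69.2224·949.7501/882.0172) = 8.6336.

8.6336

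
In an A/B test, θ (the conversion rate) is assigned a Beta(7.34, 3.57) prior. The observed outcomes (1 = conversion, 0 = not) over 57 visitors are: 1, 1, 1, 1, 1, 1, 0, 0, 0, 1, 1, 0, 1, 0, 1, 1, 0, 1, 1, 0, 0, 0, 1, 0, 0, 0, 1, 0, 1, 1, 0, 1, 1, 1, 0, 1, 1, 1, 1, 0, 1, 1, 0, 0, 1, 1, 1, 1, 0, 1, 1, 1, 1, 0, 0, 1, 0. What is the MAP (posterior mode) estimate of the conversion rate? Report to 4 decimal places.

0.6272

The Beta prior is conjugate to a Binomial/Bernoulli likelihood; the update adds successes to α and failures to β.
Posterior: Beta(α+k, β+n−k) = Beta(7.34+35, 3.57+22) = Beta(42.34, 25.57).
Mode of Beta(a,b) for a,b>1 is (a−1)/(a+b−2) = 41.34/65.91 = 0.6272.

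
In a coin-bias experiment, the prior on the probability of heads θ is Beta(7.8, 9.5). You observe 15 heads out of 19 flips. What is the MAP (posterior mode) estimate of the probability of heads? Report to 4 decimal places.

The Beta prior is conjugate to a Binomial/Bernoulli likelihood; the update adds successes to α and failures to β.
Posterior: Beta(α+k, β+n−k) = Beta(7.8+15, 9.5+4) = Beta(22.8, 13.5).
Mode of Beta(a,b) for a,b>1 is (a−1)/(a+b−2) = 21.8/34.3 = 0.6356.

0.6356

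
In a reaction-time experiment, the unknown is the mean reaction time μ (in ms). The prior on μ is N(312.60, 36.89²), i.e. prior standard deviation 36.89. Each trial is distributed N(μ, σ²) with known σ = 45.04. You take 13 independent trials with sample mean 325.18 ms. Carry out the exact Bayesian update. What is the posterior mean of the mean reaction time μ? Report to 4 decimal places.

323.8859

For Normal data with known variance σ², a Normal(μ₀, σ₀²) prior on μ is conjugate. Posterior precision = 1/σ₀² + n/σ²; posterior mean is the precision-weighted average of μ₀ and x̄.
n·x̄ = 13·325.18 = 4227.34.
σ₀² = 36.89² = 1360.8721, σ² = 45.04² = 2028.6016; σ² + n·σ₀² = 2028.6016 + 13·1360.8721 = 19719.9389.
Posterior mean = (μ₀/σ₀² + n·x̄/σ²)/(1/σ₀² + n/σ²) = (σ²·μ₀ + σ₀²·n·x̄)/(σ² + n·σ₀²) = (2028.6016·312.60 + 1360.8721·4227.34)/19719.9389 = 6387009.923374/19719.9389 = 323.8859.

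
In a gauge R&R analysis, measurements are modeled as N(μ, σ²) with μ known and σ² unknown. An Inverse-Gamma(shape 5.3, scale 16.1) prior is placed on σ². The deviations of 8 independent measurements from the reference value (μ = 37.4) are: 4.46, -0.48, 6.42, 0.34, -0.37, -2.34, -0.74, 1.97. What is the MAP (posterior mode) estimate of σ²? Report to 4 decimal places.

With known mean μ and an Inverse-Gamma(α, β) prior on σ², the Normal likelihood is conjugate: posterior is Inv-Gamma(α + n/2, β + Σ(xᵢ−μ)²/2).
Σ(xᵢ−μ)² = (4.46)² + (-0.48)² + (6.42)² + (0.34)² + (-0.37)² + (-2.34)² + (-0.74)² + (1.97)² = 71.4950.
Posterior: Inv-Gamma(5.3 + 8/2, 16.1 + 71.4950/2) = Inv-Gamma(9.30, 51.84750).
Mode = β/(α+1) = 51.84750/10.30 = 5.0337.

5.0337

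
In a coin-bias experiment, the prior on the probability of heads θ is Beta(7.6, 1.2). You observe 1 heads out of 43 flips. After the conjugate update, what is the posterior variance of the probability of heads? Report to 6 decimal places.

The Beta prior is conjugate to a Binomial/Bernoulli likelihood; the update adds successes to α and failures to β.
Posterior: Beta(α+k, β+n−k) = Beta(7.6+1, 1.2+42) = Beta(8.6, 43.2).
Var = αβ/((α+β)²(α+β+1)) = 8.6·43.2/(51.8²·52.8) = 0.002622.

0.002622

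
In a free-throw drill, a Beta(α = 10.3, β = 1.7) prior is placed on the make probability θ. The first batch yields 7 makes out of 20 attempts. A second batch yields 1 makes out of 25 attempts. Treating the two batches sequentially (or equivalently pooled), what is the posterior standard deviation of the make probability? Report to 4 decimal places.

The Beta prior is conjugate to a Binomial/Bernoulli likelihood; the update adds successes to α and failures to β.
After batch 1: Beta(10.3+7, 1.7+13) = Beta(17.3, 14.7).
After batch 2: Beta(17.3+1, 14.7+24) = Beta(18.3, 38.7).
Var = αβ/((α+β)²(α+β+1)) = 18.3·38.7/(57.0²·58.0) = 0.00375824; SD = √0.00375824 = 0.0613.

0.0613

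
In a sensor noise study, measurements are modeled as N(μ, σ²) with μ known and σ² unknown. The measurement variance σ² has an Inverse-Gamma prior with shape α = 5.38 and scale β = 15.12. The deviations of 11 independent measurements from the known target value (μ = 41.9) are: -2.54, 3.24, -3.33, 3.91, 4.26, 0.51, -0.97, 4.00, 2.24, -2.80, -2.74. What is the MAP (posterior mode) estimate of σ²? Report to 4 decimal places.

5.4411

With known mean μ and an Inverse-Gamma(α, β) prior on σ², the Normal likelihood is conjugate: posterior is Inv-Gamma(α + n/2, β + Σ(xᵢ−μ)²/2).
Σ(xᵢ−μ)² = (-2.54)² + (3.24)² + (-3.33)² + (3.91)² + (4.26)² + (0.51)² + (-0.97)² + (4.00)² + (2.24)² + (-2.80)² + (-2.74)² = 99.0400.
Posterior: Inv-Gamma(5.38 + 11/2, 15.12 + 99.0400/2) = Inv-Gamma(10.88, 64.64000).
Mode = β/(α+1) = 64.64000/11.88 = 5.4411.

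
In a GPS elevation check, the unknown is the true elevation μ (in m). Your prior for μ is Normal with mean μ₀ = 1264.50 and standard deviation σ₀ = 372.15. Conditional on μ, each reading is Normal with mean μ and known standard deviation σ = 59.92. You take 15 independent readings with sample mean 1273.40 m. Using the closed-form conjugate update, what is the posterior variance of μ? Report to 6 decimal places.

For Normal data with known variance σ², a Normal(μ₀, σ₀²) prior on μ is conjugate. Posterior precision = 1/σ₀² + n/σ²; posterior mean is the precision-weighted average of μ₀ and x̄.
σ₀² = 372.15² = 138495.6225, σ² = 59.92² = 3590.4064; σ² + n·σ₀² = 3590.4064 + 15·138495.6225 = 2081024.7439.
Posterior precision = 1/σ₀² + n/σ² = 1/138495.6225 + 15/3590.4064 = (σ² + n·σ₀²)/(σ₀²σ²) = 2081024.7439/(138495.6225·3590.4064); posterior variance σₙ² = σ₀²σ²/(σ² + n·σ₀²) = 138495.6225·3590.4064/2081024.7439 = 238.947456.

238.947456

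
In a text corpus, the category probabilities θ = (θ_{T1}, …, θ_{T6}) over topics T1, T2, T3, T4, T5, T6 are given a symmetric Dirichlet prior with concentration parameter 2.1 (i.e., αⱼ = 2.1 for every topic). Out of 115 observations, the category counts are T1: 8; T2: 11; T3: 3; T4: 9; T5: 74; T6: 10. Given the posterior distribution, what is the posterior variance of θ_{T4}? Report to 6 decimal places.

0.000618

The Dirichlet prior is conjugate to the Multinomial likelihood: each posterior αⱼ = prior αⱼ + observed count nⱼ.
Posterior concentration: (10.1, 13.1, 5.1, 11.1, 76.1, 12.1), total = 127.6.
Var[θ_j] = α_j(Σα−α_j)/((Σα)²(Σα+1)) = 11.1·116.5/(127.6²·128.6) = 0.000618.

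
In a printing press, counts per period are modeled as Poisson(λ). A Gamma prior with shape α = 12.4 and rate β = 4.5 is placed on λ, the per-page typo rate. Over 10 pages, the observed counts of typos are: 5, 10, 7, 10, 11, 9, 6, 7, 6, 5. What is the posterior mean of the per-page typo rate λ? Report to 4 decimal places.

With a Gamma(shape α, rate β) prior, the Poisson likelihood is conjugate: the posterior is Gamma(α + ΣXᵢ, β + n).
Sum of counts S = 76 over n = 10 pages.
Posterior: Gamma(α+S, β+n) = Gamma(12.4+76, 4.5+10) = Gamma(88.4, 14.5).
Posterior mean = α/β = 88.4/14.5 = 6.0966.

6.0966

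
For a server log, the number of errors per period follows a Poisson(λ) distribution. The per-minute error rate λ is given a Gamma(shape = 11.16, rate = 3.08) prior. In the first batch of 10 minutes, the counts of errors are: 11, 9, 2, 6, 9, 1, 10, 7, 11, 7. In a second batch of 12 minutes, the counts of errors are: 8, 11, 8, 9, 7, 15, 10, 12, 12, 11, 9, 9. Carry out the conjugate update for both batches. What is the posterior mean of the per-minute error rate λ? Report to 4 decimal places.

With a Gamma(shape α, rate β) prior, the Poisson likelihood is conjugate: the posterior is Gamma(α + ΣXᵢ, β + n).
Batch 1: sum of counts S = 73 over n = 10 minutes.
After batch 1: Gamma(α+S, β+n) = Gamma(11.16+73, 3.08+10) = Gamma(84.16, 13.08).
Batch 2: sum of counts S = 121 over n = 12 minutes.
After batch 2: Gamma(α+S, β+n) = Gamma(84.16+121, 13.08+12) = Gamma(205.16, 25.08).
Posterior mean = α/β = 205.16/25.08 = 8.1802.

8.1802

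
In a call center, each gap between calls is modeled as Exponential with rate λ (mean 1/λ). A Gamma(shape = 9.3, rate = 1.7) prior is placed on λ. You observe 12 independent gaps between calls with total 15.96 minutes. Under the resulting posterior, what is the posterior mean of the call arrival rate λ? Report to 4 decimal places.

With a Gamma(shape α, rate β) prior on the exponential rate λ, the posterior after n observations with total T = Σxᵢ is Gamma(α+n, β+T).
Posterior: Gamma(9.3+12, 1.7+15.96) = Gamma(21.3, 17.66).
Posterior mean of λ = α/β = 21.3/17.66 = 1.2061.

1.2061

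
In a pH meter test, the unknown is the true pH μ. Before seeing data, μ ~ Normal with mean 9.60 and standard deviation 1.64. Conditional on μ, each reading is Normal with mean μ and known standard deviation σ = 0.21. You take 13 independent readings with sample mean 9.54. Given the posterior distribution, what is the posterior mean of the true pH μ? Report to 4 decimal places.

9.5401

For Normal data with known variance σ², a Normal(μ₀, σ₀²) prior on μ is conjugate. Posterior precision = 1/σ₀² + n/σ²; posterior mean is the precision-weighted average of μ₀ and x̄.
n·x̄ = 13·9.54 = 124.02.
σ₀² = 1.64² = 2.6896, σ² = 0.21² = 0.0441; σ² + n·σ₀² = 0.0441 + 13·2.6896 = 35.0089.
Posterior mean = (μ₀/σ₀² + n·x̄/σ²)/(1/σ₀² + n/σ²) = (σ²·μ₀ + σ₀²·n·x̄)/(σ² + n·σ₀²) = (0.0441·9.60 + 2.6896·124.02)/35.0089 = 333.987552/35.0089 = 9.5401.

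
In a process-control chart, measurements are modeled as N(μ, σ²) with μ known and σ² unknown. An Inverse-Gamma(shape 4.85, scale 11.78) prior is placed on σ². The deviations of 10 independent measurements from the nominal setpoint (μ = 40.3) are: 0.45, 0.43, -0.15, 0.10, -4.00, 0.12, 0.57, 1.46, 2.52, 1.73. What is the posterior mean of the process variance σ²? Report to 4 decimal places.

2.9262

With known mean μ and an Inverse-Gamma(α, β) prior on σ², the Normal likelihood is conjugate: posterior is Inv-Gamma(α + n/2, β + Σ(xᵢ−μ)²/2).
Σ(xᵢ−μ)² = (0.45)² + (0.43)² + (-0.15)² + (0.10)² + (-4.00)² + (0.12)² + (0.57)² + (1.46)² + (2.52)² + (1.73)² = 28.2341.
Posterior: Inv-Gamma(4.85 + 10/2, 11.78 + 28.2341/2) = Inv-Gamma(9.85, 25.89705).
E[σ²|data] = β/(α−1) = 25.89705/8.85 = 2.9262.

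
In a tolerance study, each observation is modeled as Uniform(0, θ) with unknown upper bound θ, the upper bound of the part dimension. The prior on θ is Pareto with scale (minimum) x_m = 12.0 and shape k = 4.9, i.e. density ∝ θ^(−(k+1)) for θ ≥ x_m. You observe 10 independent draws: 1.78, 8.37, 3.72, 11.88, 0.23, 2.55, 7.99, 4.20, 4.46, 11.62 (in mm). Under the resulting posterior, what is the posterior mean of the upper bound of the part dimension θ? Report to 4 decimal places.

A Pareto(scale x_m, shape k) prior on the upper bound θ of Uniform(0, θ) is conjugate: posterior is Pareto(max(x_m, max xᵢ), k + n).
Sample maximum = 11.88; prior scale x_m = 12.0 → posterior scale = max = 12.00.
Posterior shape = 4.9 + 10 = 14.9.
E[θ|data] = k·x_m/(k−1) = 14.9·12.00/13.9 = 12.8633.

12.8633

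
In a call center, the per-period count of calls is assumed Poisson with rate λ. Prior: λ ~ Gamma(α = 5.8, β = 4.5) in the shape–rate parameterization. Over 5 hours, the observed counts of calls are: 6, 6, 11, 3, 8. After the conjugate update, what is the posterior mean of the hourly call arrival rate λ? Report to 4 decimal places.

4.1895

With a Gamma(shape α, rate β) prior, the Poisson likelihood is conjugate: the posterior is Gamma(α + ΣXᵢ, β + n).
Sum of counts S = 34 over n = 5 hours.
Posterior: Gamma(α+S, β+n) = Gamma(5.8+34, 4.5+5) = Gamma(39.8, 9.5).
Posterior mean = α/β = 39.8/9.5 = 4.1895.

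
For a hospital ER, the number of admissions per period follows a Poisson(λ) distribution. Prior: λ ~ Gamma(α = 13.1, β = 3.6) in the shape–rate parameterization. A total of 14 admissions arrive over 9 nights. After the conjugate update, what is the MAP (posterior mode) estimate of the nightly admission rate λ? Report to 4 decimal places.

With a Gamma(shape α, rate β) prior, the Poisson likelihood is conjugate: the posterior is Gamma(α + ΣXᵢ, β + n).
Posterior: Gamma(α+S, β+n) = Gamma(13.1+14, 3.6+9) = Gamma(27.1, 12.6).
Mode of Gamma(α,β) for α≥1 is (α−1)/β = 26.1/12.6 = 2.0714.

2.0714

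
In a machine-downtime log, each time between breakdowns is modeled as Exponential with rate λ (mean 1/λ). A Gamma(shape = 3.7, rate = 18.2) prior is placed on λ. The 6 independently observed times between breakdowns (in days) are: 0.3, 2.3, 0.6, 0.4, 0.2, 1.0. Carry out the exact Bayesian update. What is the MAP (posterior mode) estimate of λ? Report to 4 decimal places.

With a Gamma(shape α, rate β) prior on the exponential rate λ, the posterior after n observations with total T = Σxᵢ is Gamma(α+n, β+T).
Sum of observations T = 4.8 days; n = 6.
Posterior: Gamma(3.7+6, 18.2+4.8) = Gamma(9.7, 23.0).
Mode = (α−1)/β = 0.3783.

0.3783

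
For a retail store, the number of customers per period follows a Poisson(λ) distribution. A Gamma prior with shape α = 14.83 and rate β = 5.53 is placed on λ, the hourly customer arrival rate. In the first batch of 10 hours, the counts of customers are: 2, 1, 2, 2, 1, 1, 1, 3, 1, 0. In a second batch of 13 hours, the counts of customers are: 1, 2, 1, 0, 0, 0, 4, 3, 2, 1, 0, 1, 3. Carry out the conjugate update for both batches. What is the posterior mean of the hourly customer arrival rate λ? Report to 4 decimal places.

1.6414

With a Gamma(shape α, rate β) prior, the Poisson likelihood is conjugate: the posterior is Gamma(α + ΣXᵢ, β + n).
Batch 1: sum of counts S = 14 over n = 10 hours.
After batch 1: Gamma(α+S, β+n) = Gamma(14.83+14, 5.53+10) = Gamma(28.83, 15.53).
Batch 2: sum of counts S = 18 over n = 13 hours.
After batch 2: Gamma(α+S, β+n) = Gamma(28.83+18, 15.53+13) = Gamma(46.83, 28.53).
Posterior mean = α/β = 46.83/28.53 = 1.6414.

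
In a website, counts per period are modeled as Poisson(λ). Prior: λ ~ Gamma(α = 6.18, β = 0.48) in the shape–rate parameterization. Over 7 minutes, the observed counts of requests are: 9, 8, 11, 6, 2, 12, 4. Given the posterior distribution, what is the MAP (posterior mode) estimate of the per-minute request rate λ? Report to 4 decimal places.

With a Gamma(shape α, rate β) prior, the Poisson likelihood is conjugate: the posterior is Gamma(α + ΣXᵢ, β + n).
Sum of counts S = 52 over n = 7 minutes.
Posterior: Gamma(α+S, β+n) = Gamma(6.18+52, 0.48+7) = Gamma(58.18, 7.48).
Mode of Gamma(α,β) for α≥1 is (α−1)/β = 57.18/7.48 = 7.6444.

7.6444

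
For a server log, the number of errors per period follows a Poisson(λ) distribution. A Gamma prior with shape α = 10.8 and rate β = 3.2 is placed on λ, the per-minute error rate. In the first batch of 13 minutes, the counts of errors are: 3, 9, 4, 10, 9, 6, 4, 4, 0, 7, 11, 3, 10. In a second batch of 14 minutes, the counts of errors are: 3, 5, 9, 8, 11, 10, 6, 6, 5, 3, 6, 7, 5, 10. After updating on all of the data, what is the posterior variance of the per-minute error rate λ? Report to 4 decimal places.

0.2026

With a Gamma(shape α, rate β) prior, the Poisson likelihood is conjugate: the posterior is Gamma(α + ΣXᵢ, β + n).
Batch 1: sum of counts S = 80 over n = 13 minutes.
After batch 1: Gamma(α+S, β+n) = Gamma(10.8+80, 3.2+13) = Gamma(90.8, 16.2).
Batch 2: sum of counts S = 94 over n = 14 minutes.
After batch 2: Gamma(α+S, β+n) = Gamma(90.8+94, 16.2+14) = Gamma(184.8, 30.2).
Var = α/β² = 184.8/30.2² = 0.2026.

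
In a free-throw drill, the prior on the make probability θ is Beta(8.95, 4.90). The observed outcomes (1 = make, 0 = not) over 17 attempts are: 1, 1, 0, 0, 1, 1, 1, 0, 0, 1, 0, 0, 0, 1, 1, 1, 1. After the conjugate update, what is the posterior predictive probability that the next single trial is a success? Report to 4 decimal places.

0.6143

The Beta prior is conjugate to a Binomial/Bernoulli likelihood; the update adds successes to α and failures to β.
Posterior: Beta(α+k, β+n−k) = Beta(8.95+10, 4.90+7) = Beta(18.95, 11.90).
For a single future Bernoulli trial, P(success | data) = α/(α+β) = 0.6143.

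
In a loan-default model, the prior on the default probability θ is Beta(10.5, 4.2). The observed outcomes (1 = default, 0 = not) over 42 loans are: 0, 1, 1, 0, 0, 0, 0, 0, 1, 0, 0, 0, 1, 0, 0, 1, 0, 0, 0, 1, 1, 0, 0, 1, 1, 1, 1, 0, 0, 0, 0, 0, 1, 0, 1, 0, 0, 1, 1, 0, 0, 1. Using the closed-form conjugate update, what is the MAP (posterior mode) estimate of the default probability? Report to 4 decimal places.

The Beta prior is conjugate to a Binomial/Bernoulli likelihood; the update adds successes to α and failures to β.
Posterior: Beta(α+k, β+n−k) = Beta(10.5+16, 4.2+26) = Beta(26.5, 30.2).
Mode of Beta(a,b) for a,b>1 is (a−1)/(a+b−2) = 25.5/54.7 = 0.4662.

0.4662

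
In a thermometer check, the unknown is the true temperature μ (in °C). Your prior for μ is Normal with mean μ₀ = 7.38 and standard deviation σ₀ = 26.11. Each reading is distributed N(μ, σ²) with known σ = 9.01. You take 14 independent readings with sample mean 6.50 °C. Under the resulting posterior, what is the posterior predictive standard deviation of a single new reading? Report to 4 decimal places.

9.3236

For Normal data with known variance σ², a Normal(μ₀, σ₀²) prior on μ is conjugate. Posterior precision = 1/σ₀² + n/σ²; posterior mean is the precision-weighted average of μ₀ and x̄.
σ₀² = 26.11² = 681.7321, σ² = 9.01² = 81.1801; σ² + n·σ₀² = 81.1801 + 14·681.7321 = 9625.4295.
Posterior precision = 1/σ₀² + n/σ² = 1/681.7321 + 14/81.1801 = (σ² + n·σ₀²)/(σ₀²σ²) = 9625.4295/(681.7321·81.1801); posterior variance σₙ² = σ₀²σ²/(σ² + n·σ₀²) = 681.7321·81.1801/9625.4295 = 5.749674.
Predictive variance for one new observation = σₙ² + σ² = 681.7321·81.1801/9625.4295 + 81.1801 = σ²·(σ₀² + 9625.4295)/9625.4295 = 81.1801·10307.1616/9625.4295 = 86.929774; SD = √(81.1801·10307.1616/9625.4295) = 9.3236.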